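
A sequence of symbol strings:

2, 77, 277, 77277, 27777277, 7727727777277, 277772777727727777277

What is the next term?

7727727777277277772777727727777277

This is a Fibonacci-style word recurrence s(k) = s(k−2)·s(k−1): e.g. 2·77 = 277.
Continuing: 7727727777277 · 277772777727727777277 gives term 8.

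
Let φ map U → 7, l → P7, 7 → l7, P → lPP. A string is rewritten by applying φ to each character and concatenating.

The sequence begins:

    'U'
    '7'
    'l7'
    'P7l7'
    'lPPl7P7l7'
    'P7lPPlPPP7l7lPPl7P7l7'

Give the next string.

φ(P7lPPlPPP7l7lPPl7P7l7) expands symbol-by-symbol to lPP l7 P7 lPP lPP P7 lPP lPP lPP l7 P7 l7 P7 lPP lPP P7 l7 lPP l7 P7 l7; joining the 21 pieces gives the next term.

lPPl7P7lPPlPPP7lPPlPPlPPl7P7l7P7lPPlPPP7l7lPPl7P7l7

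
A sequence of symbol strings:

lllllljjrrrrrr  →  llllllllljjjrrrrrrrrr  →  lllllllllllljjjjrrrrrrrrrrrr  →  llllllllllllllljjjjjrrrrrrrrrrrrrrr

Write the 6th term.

Each string has the form l^{3n} j^{n} r^{3n}, where the shown terms are n = 2, 3, 4, 5.
Setting n = 7 gives 21, 7, 21 characters in each block.

llllllllllllllllllllljjjjjjjrrrrrrrrrrrrrrrrrrrrr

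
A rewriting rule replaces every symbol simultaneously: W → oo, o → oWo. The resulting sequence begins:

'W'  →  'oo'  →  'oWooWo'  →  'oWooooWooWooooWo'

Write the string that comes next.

Rewriting the 16 symbols of oWooooWooWooooWo one by one yields oWo oo oWo oWo oWo oWo oo oWo oWo oo oWo oWo oWo oWo oo oWo; concatenated:

oWooooWooWooWooWooooWooWooooWooWooWooWooooWo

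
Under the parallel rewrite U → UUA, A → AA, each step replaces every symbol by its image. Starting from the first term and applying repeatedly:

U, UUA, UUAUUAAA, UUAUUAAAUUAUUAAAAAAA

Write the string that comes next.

UUAUUAAAUUAUUAAAAAAAUUAUUAAAUUAUUAAAAAAAAAAAAAAA

φ(UUAUUAAAUUAUUAAAAAAA) expands symbol-by-symbol to UUA UUA AA UUA UUA AA AA AA UUA UUA AA UUA UUA AA AA AA AA AA AA AA; joining the 20 pieces gives the next term.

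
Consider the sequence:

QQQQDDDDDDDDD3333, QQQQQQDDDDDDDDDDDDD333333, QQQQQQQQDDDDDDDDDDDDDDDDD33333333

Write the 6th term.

The n-th term is 2n Q's then 4n+1 D's then 2n 3's, where the shown terms are n = 2, 3, 4.
Setting n = 7 gives 14, 29, 14 characters in each block.

QQQQQQQQQQQQQQDDDDDDDDDDDDDDDDDDDDDDDDDDDDD33333333333333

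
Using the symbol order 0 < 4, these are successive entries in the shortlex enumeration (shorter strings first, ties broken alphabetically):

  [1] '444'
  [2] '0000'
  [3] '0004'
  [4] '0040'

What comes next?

0044

The successor of 0040 increments the rightmost position that isn't already 4 and resets every position after it to 0.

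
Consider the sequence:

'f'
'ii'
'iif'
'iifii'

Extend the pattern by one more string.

Each term (from the third on) is the previous term followed by the one before it: term 3 = ii·f = iif.
Continuing: iifii · iif gives term 5.

iifiiiif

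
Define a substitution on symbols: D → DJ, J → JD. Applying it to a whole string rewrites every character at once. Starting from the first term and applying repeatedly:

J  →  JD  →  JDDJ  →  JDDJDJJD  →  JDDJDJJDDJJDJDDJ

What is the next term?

JDDJDJJDDJJDJDDJDJJDJDDJJDDJDJJD

φ(JDDJDJJDDJJDJDDJ) expands symbol-by-symbol to JD DJ DJ JD DJ JD JD DJ DJ JD JD DJ JD DJ DJ JD; joining the 16 pieces gives the next term.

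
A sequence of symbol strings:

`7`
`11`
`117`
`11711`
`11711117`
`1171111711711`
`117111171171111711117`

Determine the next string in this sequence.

1171111711711117111171171111711711

Each term (from the third on) is the previous term followed by the one before it: term 3 = 11·7 = 117.
The next term joins 117111171171111711117 and 1171111711711.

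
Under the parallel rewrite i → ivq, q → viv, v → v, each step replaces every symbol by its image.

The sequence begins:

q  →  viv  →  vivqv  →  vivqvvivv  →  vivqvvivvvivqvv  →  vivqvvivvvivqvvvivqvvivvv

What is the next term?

Applying the rule to each of the 25 symbols of vivqvvivvvivqvvvivqvvivvv gives the pieces v ivq v viv v v ivq v v v ivq v viv v v v ivq v viv v v ivq v v v, which concatenate to the answer.

vivqvvivvvivqvvvivqvvivvvvivqvvivvvivqvvv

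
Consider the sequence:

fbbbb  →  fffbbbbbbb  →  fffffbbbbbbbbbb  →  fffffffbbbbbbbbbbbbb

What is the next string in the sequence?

The n-th term is 2n-1 f's then 3n+1 b's (n = 1, 2, …).
For the next term, n = 5, so the run lengths are 9, 16.

fffffffffbbbbbbbbbbbbbbbb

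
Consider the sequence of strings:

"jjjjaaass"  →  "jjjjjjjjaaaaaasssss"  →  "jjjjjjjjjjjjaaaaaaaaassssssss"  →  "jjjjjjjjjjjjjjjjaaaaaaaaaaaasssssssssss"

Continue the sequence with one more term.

Each string has the form j^{4n} a^{3n} s^{3n-1} (n = 1, 2, …).
Setting n = 5 gives 20, 15, 14 characters in each block.

jjjjjjjjjjjjjjjjjjjjaaaaaaaaaaaaaaassssssssssssss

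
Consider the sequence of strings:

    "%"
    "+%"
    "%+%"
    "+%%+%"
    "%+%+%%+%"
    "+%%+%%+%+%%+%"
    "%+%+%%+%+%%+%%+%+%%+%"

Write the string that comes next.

+%%+%%+%+%%+%%+%+%%+%+%%+%%+%+%%+%

Each term (from the third on) is the two preceding terms concatenated in order: term 3 = %·+% = %+%.
Continuing: +%%+%%+%+%%+% · %+%+%%+%+%%+%%+%+%%+% gives term 8.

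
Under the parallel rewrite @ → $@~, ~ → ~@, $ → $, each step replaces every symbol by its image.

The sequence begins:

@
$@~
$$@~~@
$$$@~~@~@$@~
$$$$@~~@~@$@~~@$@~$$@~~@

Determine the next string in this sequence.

Rewriting the 24 symbols of $$$$@~~@~@$@~~@$@~$$@~~@ one by one yields $ $ $ $ $@~ ~@ ~@ $@~ ~@ $@~ $ $@~ ~@ ~@ $@~ $ $@~ ~@ $ $ $@~ ~@ ~@ $@~; concatenated:

$$$$$@~~@~@$@~~@$@~$$@~~@~@$@~$$@~~@$$$@~~@~@$@~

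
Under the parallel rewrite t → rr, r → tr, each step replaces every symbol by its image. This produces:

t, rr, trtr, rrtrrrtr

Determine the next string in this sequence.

Expanding rrtrrrtr: r→tr, r→tr, t→rr, r→tr, r→tr, r→tr, t→rr, r→tr. Concatenated: tr tr rr tr tr tr rr tr.

trtrrrtrtrtrrrtr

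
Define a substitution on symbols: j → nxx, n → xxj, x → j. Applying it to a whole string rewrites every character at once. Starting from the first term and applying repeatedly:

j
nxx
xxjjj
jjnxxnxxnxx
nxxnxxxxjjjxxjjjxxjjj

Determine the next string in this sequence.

Replace each of the 21 characters of nxxnxxxxjjjxxjjjxxjjj in place — xxj j j xxj j j j j nxx nxx nxx j j nxx nxx nxx j j nxx nxx nxx — and concatenate.

xxjjjxxjjjjjnxxnxxnxxjjnxxnxxnxxjjnxxnxxnxx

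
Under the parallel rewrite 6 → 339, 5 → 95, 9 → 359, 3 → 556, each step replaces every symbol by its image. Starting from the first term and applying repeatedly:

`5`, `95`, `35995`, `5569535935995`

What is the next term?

Applying the rule to each of the 13 symbols of 5569535935995 gives the pieces 95 95 339 359 95 556 95 359 556 95 359 359 95, which concatenate to the answer.

959533935995556953595569535935995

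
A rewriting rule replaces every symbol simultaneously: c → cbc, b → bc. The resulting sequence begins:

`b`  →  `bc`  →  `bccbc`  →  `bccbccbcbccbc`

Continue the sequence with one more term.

Replace each of the 13 characters of bccbccbcbccbc in place — bc cbc cbc bc cbc cbc bc cbc bc cbc cbc bc cbc — and concatenate.

bccbccbcbccbccbcbccbcbccbccbcbccbc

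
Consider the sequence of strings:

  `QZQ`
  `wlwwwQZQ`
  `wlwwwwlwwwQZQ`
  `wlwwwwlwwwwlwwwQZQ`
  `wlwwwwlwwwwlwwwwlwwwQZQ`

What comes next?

wlwwwwlwwwwlwwwwlwwwwlwwwQZQ

Every step adds wlwww at the front: s(k+1) = wlwww·s(k).
So the next term is wlwww·wlwwwwlwwwwlwwwwlwwwQZQ.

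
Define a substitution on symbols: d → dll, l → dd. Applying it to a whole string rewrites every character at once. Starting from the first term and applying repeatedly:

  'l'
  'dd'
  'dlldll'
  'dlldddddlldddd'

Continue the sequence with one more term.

dlldddddlldlldlldlldlldddddlldlldlldll

φ(dlldddddlldddd) expands symbol-by-symbol to dll dd dd dll dll dll dll dll dd dd dll dll dll dll; joining the 14 pieces gives the next term.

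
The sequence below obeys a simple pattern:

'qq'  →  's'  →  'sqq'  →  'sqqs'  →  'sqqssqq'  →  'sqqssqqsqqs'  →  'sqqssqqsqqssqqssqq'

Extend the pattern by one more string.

From term 3 onward, concatenate the last term with the second-to-last: s·qq = sqq, sqq·s = sqqs, …
The next term joins sqqssqqsqqssqqssqq and sqqssqqsqqs.

sqqssqqsqqssqqssqqsqqssqqsqqs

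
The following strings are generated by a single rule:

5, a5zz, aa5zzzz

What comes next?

Every step adds a to the front and zz to the end of the previous string.
One more step from aa5zzzz gives the answer.

aaa5zzzzzz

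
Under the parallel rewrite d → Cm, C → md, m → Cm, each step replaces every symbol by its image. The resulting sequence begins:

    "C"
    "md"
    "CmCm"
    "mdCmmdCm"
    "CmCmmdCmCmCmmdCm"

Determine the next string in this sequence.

Rewriting the 16 symbols of CmCmmdCmCmCmmdCm one by one yields md Cm md Cm Cm Cm md Cm md Cm md Cm Cm Cm md Cm; concatenated:

mdCmmdCmCmCmmdCmmdCmmdCmCmCmmdCm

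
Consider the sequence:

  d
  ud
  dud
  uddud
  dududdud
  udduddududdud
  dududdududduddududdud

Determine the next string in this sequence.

udduddududduddududdududduddududdud

This is a Fibonacci-style word recurrence s(k) = s(k−2)·s(k−1): e.g. d·ud = dud.
The next term joins udduddududdud and dududdududduddududdud.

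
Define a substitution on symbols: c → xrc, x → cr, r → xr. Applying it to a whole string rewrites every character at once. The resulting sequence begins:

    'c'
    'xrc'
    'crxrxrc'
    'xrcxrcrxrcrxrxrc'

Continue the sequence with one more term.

crxrxrccrxrxrcxrcrxrxrcxrcrxrcrxrxrc

φ(xrcxrcrxrcrxrxrc) expands symbol-by-symbol to cr xr xrc cr xr xrc xr cr xr xrc xr cr xr cr xr xrc; joining the 16 pieces gives the next term.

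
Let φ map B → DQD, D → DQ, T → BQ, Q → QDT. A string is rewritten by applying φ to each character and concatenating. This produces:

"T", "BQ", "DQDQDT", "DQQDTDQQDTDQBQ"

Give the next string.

φ(DQQDTDQQDTDQBQ) expands symbol-by-symbol to DQ QDT QDT DQ BQ DQ QDT QDT DQ BQ DQ QDT DQD QDT; joining the 14 pieces gives the next term.

DQQDTQDTDQBQDQQDTQDTDQBQDQQDTDQDQDT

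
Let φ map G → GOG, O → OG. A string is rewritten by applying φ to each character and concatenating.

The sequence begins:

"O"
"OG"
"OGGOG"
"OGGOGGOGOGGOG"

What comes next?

Replace each of the 13 characters of OGGOGGOGOGGOG in place — OG GOG GOG OG GOG GOG OG GOG OG GOG GOG OG GOG — and concatenate.

OGGOGGOGOGGOGGOGOGGOGOGGOGGOGOGGOG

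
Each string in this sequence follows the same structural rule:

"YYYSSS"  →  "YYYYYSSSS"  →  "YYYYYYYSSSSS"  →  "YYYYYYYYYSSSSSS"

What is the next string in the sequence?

YYYYYYYYYYYSSSSSSS

Term n consists of 2n-1 Y's, followed by n+1 S's, where the shown terms are n = 2, 3, 4, 5.
Setting n = 6 gives 11, 7 characters in each block.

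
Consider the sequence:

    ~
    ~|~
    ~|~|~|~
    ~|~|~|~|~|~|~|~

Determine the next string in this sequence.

Every step duplicates the string with '|' between the halves.
So the next term is two copies of ~|~|~|~|~|~|~|~ with '|' between the halves.

~|~|~|~|~|~|~|~|~|~|~|~|~|~|~|~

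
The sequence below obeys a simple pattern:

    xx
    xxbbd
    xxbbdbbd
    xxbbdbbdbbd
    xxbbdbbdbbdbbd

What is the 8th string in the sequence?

The strings grow by a fixed suffix bbd each time.
From xxbbdbbdbbdbbd, 3 further steps: xxbbdbbdbbdbbd → xxbbdbbdbbdbbdbbd → xxbbdbbdbbdbbdbbdbbd → (answer).

xxbbdbbdbbdbbdbbdbbdbbd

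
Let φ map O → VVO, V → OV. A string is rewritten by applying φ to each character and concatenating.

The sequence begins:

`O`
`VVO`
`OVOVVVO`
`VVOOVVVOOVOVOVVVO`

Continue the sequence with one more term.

Rewriting the 17 symbols of VVOOVVVOOVOVOVVVO one by one yields OV OV VVO VVO OV OV OV VVO VVO OV VVO OV VVO OV OV OV VVO; concatenated:

OVOVVVOVVOOVOVOVVVOVVOOVVVOOVVVOOVOVOVVVO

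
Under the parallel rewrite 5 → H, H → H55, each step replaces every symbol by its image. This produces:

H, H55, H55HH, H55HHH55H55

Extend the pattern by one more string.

Expanding H55HHH55H55: H→H55, 5→H, 5→H, H→H55, H→H55, H→H55, 5→H, 5→H, H→H55, 5→H, 5→H. Concatenated: H55 H H H55 H55 H55 H H H55 H H.

H55HHH55H55H55HHH55HH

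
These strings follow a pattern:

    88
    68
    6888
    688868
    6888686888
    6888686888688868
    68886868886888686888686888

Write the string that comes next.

This is a Fibonacci-style word recurrence s(k) = s(k−1)·s(k−2): e.g. 68·88 = 6888.
The next term joins 68886868886888686888686888 and 6888686888688868.

688868688868886868886868886888686888688868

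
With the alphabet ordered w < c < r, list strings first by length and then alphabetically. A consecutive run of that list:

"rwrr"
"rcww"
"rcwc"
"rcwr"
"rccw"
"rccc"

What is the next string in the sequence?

Find the rightmost character of rccc below r, bump it to the next letter, and reset everything to its right to w.

rccr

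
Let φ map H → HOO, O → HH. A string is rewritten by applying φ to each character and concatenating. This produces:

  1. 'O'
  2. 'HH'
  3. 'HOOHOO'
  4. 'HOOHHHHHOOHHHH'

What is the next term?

Rewriting the 14 symbols of HOOHHHHHOOHHHH one by one yields HOO HH HH HOO HOO HOO HOO HOO HH HH HOO HOO HOO HOO; concatenated:

HOOHHHHHOOHOOHOOHOOHOOHHHHHOOHOOHOOHOO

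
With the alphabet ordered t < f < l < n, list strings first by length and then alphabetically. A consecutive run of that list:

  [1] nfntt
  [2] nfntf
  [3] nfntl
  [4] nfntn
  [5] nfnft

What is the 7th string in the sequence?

nfnfl

Advancing 2 positions from nfnft through nfnft → nfnff reaches term 7.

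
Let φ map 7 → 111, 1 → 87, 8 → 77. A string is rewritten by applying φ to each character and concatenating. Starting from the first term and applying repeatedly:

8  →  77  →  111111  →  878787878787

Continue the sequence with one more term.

771117711177111771117711177111

Expanding 878787878787: 8→77, 7→111, 8→77, 7→111, 8→77, 7→111, 8→77, 7→111, 8→77, 7→111, 8→77, 7→111. Concatenated: 77 111 77 111 77 111 77 111 77 111 77 111.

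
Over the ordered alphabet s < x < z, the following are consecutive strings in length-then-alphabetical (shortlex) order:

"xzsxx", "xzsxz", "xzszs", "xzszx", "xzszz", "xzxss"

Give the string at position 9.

Stepping forward 3 times from xzxss: xzxss → xzxsx → xzxsz, then the target.

xzxxs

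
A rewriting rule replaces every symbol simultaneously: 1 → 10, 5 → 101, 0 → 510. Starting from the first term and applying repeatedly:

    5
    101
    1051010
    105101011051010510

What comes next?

1051010110510105101010510101105101051010110510

φ(105101011051010510) expands symbol-by-symbol to 10 510 101 10 510 10 510 10 10 510 101 10 510 10 510 101 10 510; joining the 18 pieces gives the next term.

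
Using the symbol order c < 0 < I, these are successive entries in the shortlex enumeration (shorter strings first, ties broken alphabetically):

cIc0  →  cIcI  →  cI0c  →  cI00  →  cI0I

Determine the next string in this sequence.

cIIc

The successor of cI0I increments the rightmost position that isn't already I and resets every position after it to c.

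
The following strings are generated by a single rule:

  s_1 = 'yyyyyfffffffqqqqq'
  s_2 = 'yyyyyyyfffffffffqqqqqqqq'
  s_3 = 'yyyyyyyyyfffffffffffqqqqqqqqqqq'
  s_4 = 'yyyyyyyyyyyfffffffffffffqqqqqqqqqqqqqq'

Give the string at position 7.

Reading off run lengths: y runs 5, 7, 9, 11; f runs 7, 9, 11, 13; q runs 5, 8, 11, 14 — each is linear in n, where the shown terms are n = 2, 3, 4, 5.
For term 7, n = 8, so the run lengths are 17, 19, 23.

yyyyyyyyyyyyyyyyyfffffffffffffffffffqqqqqqqqqqqqqqqqqqqqqqq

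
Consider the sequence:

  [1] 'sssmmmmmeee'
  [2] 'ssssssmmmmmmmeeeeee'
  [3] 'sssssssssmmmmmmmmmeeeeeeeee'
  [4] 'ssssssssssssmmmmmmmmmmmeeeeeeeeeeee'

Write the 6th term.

Term n consists of 3n s's, followed by 2n+3 m's, followed by 3n e's (n = 1, 2, …).
For term 6, n = 6, so the run lengths are 18, 15, 18.

ssssssssssssssssssmmmmmmmmmmmmmmmeeeeeeeeeeeeeeeeee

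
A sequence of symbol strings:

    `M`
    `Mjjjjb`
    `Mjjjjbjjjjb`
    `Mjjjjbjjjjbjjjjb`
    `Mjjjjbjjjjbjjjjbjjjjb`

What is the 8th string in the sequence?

Every step adds jjjjb to the end: s(k+1) = s(k)·jjjjb.
From Mjjjjbjjjjbjjjjbjjjjb, 3 further steps: Mjjjjbjjjjbjjjjbjjjjb → Mjjjjbjjjjbjjjjbjjjjbjjjjb → Mjjjjbjjjjbjjjjbjjjjbjjjjbjjjjb → (answer).

Mjjjjbjjjjbjjjjbjjjjbjjjjbjjjjbjjjjb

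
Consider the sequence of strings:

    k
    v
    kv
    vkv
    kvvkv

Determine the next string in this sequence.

vkvkvvkv

Each term (from the third on) is the two preceding terms concatenated in order: term 3 = k·v = kv.
Continuing: vkv · kvvkv gives term 6.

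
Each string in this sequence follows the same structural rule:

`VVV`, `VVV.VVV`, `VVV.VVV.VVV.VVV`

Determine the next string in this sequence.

Each string is two copies of the previous one joined by '.'.
One more doubling of VVV.VVV.VVV.VVV gives the answer.

VVV.VVV.VVV.VVV.VVV.VVV.VVV.VVV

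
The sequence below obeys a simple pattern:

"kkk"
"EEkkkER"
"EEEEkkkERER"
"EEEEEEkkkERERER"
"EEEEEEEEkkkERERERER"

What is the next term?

Every step adds EE to the front and ER to the end of the previous string.
Applying this once more to EEEEEEEEkkkERERERER:

EEEEEEEEEEkkkERERERERER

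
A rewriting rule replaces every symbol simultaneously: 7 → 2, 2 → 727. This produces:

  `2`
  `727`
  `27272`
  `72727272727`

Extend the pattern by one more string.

272727272727272727272

Rewriting each symbol of 72727272727: 7→2, 2→727, 7→2, 2→727, 7→2, 2→727, 7→2, 2→727, 7→2, 2→727, 7→2, which concatenates to 2 727 2 727 2 727 2 727 2 727 2.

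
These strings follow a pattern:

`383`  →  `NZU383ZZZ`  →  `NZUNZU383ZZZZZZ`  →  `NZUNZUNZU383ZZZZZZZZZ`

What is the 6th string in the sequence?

Every step adds NZU to the front and ZZZ to the end of the previous string.
From NZUNZUNZU383ZZZZZZZZZ, 2 further steps: NZUNZUNZU383ZZZZZZZZZ → NZUNZUNZUNZU383ZZZZZZZZZZZZ → (answer).

NZUNZUNZUNZUNZU383ZZZZZZZZZZZZZZZ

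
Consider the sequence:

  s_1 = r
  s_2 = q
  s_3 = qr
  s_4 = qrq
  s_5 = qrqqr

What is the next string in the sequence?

Each term (from the third on) is the previous term followed by the one before it: term 3 = q·r = qr.
The next term joins qrqqr and qrq.

qrqqrqrq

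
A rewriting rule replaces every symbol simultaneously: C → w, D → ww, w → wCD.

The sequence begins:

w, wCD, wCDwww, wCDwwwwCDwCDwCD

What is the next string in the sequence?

Rewriting the 15 symbols of wCDwwwwCDwCDwCD one by one yields wCD w ww wCD wCD wCD wCD w ww wCD w ww wCD w ww; concatenated:

wCDwwwwCDwCDwCDwCDwwwwCDwwwwCDwww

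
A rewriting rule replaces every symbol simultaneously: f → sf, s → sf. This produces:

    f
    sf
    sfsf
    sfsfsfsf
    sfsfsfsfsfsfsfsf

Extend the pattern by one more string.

sfsfsfsfsfsfsfsfsfsfsfsfsfsfsfsf

Applying the rule to each of the 16 symbols of sfsfsfsfsfsfsfsf gives the pieces sf sf sf sf sf sf sf sf sf sf sf sf sf sf sf sf, which concatenate to the answer.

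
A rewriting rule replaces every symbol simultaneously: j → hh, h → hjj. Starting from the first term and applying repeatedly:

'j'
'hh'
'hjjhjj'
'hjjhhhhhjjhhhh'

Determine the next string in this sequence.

Rewriting the 14 symbols of hjjhhhhhjjhhhh one by one yields hjj hh hh hjj hjj hjj hjj hjj hh hh hjj hjj hjj hjj; concatenated:

hjjhhhhhjjhjjhjjhjjhjjhhhhhjjhjjhjjhjj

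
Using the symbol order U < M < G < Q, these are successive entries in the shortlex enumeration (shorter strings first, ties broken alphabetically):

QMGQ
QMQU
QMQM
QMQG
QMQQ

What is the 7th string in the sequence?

QGUM

Continuing the enumeration 2 steps past QMQQ: QMQQ → QGUU → (answer).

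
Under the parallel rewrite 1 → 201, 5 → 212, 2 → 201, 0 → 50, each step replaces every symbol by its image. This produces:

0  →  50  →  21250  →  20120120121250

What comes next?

Replace each of the 14 characters of 20120120121250 in place — 201 50 201 201 50 201 201 50 201 201 201 201 212 50 — and concatenate.

20150201201502012015020120120120121250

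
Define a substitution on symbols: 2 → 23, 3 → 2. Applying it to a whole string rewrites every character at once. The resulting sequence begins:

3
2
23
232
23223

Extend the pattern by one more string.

23223232

Expanding 23223: 2→23, 3→2, 2→23, 2→23, 3→2. Concatenated: 23 2 23 23 2.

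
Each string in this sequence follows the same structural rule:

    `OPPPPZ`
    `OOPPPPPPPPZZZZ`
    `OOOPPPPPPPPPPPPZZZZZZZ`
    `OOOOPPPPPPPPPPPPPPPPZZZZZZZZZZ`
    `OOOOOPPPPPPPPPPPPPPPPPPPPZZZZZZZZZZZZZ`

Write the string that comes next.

OOOOOOPPPPPPPPPPPPPPPPPPPPPPPPZZZZZZZZZZZZZZZZ

Term n consists of n O's, followed by 4n P's, followed by 3n-2 Z's (n = 1, 2, …).
For the next term, n = 6, so the run lengths are 6, 24, 16.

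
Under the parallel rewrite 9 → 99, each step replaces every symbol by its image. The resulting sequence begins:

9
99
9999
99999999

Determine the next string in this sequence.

Apply φ to 99999999 symbol by symbol: 9→99, 9→99, 9→99, 9→99, 9→99, 9→99, 9→99, 9→99; joined: 99 99 99 99 99 99 99 99.

9999999999999999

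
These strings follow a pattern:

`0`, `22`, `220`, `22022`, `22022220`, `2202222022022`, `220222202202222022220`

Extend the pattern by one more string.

2202222022022220222202202222022022

From term 3 onward, concatenate the last term with the second-to-last: 22·0 = 220, 220·22 = 22022, …
So term 8 is 220222202202222022220·2202222022022.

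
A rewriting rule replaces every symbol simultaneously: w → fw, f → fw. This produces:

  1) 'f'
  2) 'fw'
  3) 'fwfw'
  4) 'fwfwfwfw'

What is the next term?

Expanding fwfwfwfw: f→fw, w→fw, f→fw, w→fw, f→fw, w→fw, f→fw, w→fw. Concatenated: fw fw fw fw fw fw fw fw.

fwfwfwfwfwfwfwfw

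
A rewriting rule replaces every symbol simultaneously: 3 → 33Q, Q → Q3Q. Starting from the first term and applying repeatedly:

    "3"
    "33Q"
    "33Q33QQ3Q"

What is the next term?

Rewriting each symbol of 33Q33QQ3Q: 3→33Q, 3→33Q, Q→Q3Q, 3→33Q, 3→33Q, Q→Q3Q, Q→Q3Q, 3→33Q, Q→Q3Q, which concatenates to 33Q 33Q Q3Q 33Q 33Q Q3Q Q3Q 33Q Q3Q.

33Q33QQ3Q33Q33QQ3QQ3Q33QQ3Q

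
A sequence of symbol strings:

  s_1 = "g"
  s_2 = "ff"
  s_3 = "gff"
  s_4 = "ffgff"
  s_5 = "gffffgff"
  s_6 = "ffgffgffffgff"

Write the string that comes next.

gffffgffffgffgffffgff

From term 3 onward, concatenate the second-to-last term with the last: g·ff = gff, ff·gff = ffgff, …
The next term joins gffffgff and ffgffgffffgff.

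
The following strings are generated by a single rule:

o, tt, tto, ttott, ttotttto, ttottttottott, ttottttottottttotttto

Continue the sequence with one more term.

ttottttottottttottttottottttottott

From term 3 onward, concatenate the last term with the second-to-last: tt·o = tto, tto·tt = ttott, …
The next term joins ttottttottottttotttto and ttottttottott.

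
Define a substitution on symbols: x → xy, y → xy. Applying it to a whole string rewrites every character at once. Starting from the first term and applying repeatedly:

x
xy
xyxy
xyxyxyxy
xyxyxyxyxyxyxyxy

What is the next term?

φ(xyxyxyxyxyxyxyxy) expands symbol-by-symbol to xy xy xy xy xy xy xy xy xy xy xy xy xy xy xy xy; joining the 16 pieces gives the next term.

xyxyxyxyxyxyxyxyxyxyxyxyxyxyxyxy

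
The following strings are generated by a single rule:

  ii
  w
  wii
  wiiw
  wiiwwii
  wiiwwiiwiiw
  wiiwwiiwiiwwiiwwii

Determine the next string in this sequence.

wiiwwiiwiiwwiiwwiiwiiwwiiwiiw

This is a Fibonacci-style word recurrence s(k) = s(k−1)·s(k−2): e.g. w·ii = wii.
Continuing: wiiwwiiwiiwwiiwwii · wiiwwiiwiiw gives term 8.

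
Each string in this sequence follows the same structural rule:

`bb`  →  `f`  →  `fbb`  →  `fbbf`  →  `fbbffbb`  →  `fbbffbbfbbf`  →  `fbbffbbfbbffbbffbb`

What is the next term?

From term 3 onward, concatenate the last term with the second-to-last: f·bb = fbb, fbb·f = fbbf, …
The next term joins fbbffbbfbbffbbffbb and fbbffbbfbbf.

fbbffbbfbbffbbffbbfbbffbbfbbf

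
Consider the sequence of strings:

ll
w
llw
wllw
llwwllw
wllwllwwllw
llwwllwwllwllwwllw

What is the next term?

wllwllwwllwllwwllwwllwllwwllw

From term 3 onward, concatenate the second-to-last term with the last: ll·w = llw, w·llw = wllw, …
The next term joins wllwllwwllw and llwwllwwllwllwwllw.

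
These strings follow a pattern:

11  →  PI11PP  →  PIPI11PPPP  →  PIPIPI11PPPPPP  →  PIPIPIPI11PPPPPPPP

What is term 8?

PIPIPIPIPIPIPI11PPPPPPPPPPPPPP

Each term wraps the previous one in PI on the left and PP on the right.
From PIPIPIPI11PPPPPPPP, 3 further steps: PIPIPIPI11PPPPPPPP → PIPIPIPIPI11PPPPPPPPPP → PIPIPIPIPIPI11PPPPPPPPPPPP → (answer).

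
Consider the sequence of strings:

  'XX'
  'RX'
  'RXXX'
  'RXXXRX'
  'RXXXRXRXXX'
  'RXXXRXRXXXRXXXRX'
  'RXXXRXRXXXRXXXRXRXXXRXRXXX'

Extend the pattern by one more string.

RXXXRXRXXXRXXXRXRXXXRXRXXXRXXXRXRXXXRXXXRX

This is a Fibonacci-style word recurrence s(k) = s(k−1)·s(k−2): e.g. RX·XX = RXXX.
So term 8 is RXXXRXRXXXRXXXRXRXXXRXRXXX·RXXXRXRXXXRXXXRX.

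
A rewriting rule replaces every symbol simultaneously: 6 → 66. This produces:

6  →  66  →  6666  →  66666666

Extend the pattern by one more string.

6666666666666666

Rewriting each symbol of 66666666: 6→66, 6→66, 6→66, 6→66, 6→66, 6→66, 6→66, 6→66, which concatenates to 66 66 66 66 66 66 66 66.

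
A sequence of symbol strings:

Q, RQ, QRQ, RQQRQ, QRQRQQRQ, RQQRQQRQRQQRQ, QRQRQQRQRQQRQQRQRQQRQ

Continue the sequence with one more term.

RQQRQQRQRQQRQQRQRQQRQRQQRQQRQRQQRQ

From term 3 onward, concatenate the second-to-last term with the last: Q·RQ = QRQ, RQ·QRQ = RQQRQ, …
So term 8 is RQQRQQRQRQQRQ·QRQRQQRQRQQRQQRQRQQRQ.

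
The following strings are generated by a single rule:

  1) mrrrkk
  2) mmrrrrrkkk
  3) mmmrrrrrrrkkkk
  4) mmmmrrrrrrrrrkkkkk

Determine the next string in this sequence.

mmmmmrrrrrrrrrrrkkkkkk

The n-th term is n-1 m's then 2n-1 r's then n k's, where the shown terms are n = 2, 3, 4, 5.
Setting n = 6 gives 5, 11, 6 characters in each block.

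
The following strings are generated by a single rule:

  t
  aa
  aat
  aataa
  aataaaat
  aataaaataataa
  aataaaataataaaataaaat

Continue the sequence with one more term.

Each term (from the third on) is the previous term followed by the one before it: term 3 = aa·t = aat.
Continuing: aataaaataataaaataaaat · aataaaataataa gives term 8.

aataaaataataaaataaaataataaaataataa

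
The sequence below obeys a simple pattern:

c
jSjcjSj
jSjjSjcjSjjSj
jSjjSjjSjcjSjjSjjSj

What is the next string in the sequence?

Each term wraps the previous one in jSj on the left and jSj on the right.
One more step from jSjjSjjSjcjSjjSjjSj gives the answer.

jSjjSjjSjjSjcjSjjSjjSjjSj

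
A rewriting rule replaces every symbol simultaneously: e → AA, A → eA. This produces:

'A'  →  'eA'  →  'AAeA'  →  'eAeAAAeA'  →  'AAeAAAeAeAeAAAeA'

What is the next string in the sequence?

φ(AAeAAAeAeAeAAAeA) expands symbol-by-symbol to eA eA AA eA eA eA AA eA AA eA AA eA eA eA AA eA; joining the 16 pieces gives the next term.

eAeAAAeAeAeAAAeAAAeAAAeAeAeAAAeA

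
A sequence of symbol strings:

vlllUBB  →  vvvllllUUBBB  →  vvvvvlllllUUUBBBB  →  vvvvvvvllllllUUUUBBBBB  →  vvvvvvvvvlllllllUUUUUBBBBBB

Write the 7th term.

Each string has the form v^{2n-1} l^{n+2} U^{n} B^{n+1} (n = 1, 2, …).
At n = 7 the blocks have lengths 13, 9, 7, 8.

vvvvvvvvvvvvvlllllllllUUUUUUUBBBBBBBB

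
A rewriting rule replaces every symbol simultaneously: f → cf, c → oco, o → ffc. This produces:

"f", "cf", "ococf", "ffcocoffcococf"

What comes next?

Applying the rule to each of the 14 symbols of ffcocoffcococf gives the pieces cf cf oco ffc oco ffc cf cf oco ffc oco ffc oco cf, which concatenate to the answer.

cfcfocoffcocoffccfcfocoffcocoffcococf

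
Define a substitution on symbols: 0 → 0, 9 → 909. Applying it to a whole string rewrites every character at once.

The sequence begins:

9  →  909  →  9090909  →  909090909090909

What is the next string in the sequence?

φ(909090909090909) expands symbol-by-symbol to 909 0 909 0 909 0 909 0 909 0 909 0 909 0 909; joining the 15 pieces gives the next term.

9090909090909090909090909090909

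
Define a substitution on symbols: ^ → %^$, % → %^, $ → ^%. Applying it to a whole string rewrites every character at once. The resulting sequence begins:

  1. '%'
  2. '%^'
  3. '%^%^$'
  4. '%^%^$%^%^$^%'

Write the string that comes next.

%^%^$%^%^$^%%^%^$%^%^$^%%^$%^

Apply φ to %^%^$%^%^$^% symbol by symbol: %→%^, ^→%^$, %→%^, ^→%^$, $→^%, %→%^, ^→%^$, %→%^, ^→%^$, $→^%, ^→%^$, %→%^; joined: %^ %^$ %^ %^$ ^% %^ %^$ %^ %^$ ^% %^$ %^.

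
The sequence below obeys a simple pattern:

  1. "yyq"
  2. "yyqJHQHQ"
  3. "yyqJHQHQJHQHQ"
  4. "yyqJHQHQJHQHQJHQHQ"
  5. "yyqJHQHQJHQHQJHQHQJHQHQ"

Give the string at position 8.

yyqJHQHQJHQHQJHQHQJHQHQJHQHQJHQHQJHQHQ

Each term is the previous one with JHQHQ appended.
From yyqJHQHQJHQHQJHQHQJHQHQ, 3 further steps: yyqJHQHQJHQHQJHQHQJHQHQ → yyqJHQHQJHQHQJHQHQJHQHQJHQHQ → yyqJHQHQJHQHQJHQHQJHQHQJHQHQJHQHQ → (answer).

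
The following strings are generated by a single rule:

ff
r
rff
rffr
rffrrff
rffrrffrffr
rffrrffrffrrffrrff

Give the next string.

This is a Fibonacci-style word recurrence s(k) = s(k−1)·s(k−2): e.g. r·ff = rff.
So term 8 is rffrrffrffrrffrrff·rffrrffrffr.

rffrrffrffrrffrrffrffrrffrffr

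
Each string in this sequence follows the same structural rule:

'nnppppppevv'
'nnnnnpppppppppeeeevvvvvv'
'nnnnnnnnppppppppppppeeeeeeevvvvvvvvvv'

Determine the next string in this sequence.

Term n consists of 3n-1 n's, followed by 3n+3 p's, followed by 3n-2 e's, followed by 4n-2 v's (n = 1, 2, …).
For the next term, n = 4, so the run lengths are 11, 15, 10, 14.

nnnnnnnnnnnpppppppppppppppeeeeeeeeeevvvvvvvvvvvvvv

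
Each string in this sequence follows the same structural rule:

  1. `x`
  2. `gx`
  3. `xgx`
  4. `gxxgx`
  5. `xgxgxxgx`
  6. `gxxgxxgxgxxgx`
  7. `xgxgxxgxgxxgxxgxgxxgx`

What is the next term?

gxxgxxgxgxxgxxgxgxxgxgxxgxxgxgxxgx

This is a Fibonacci-style word recurrence s(k) = s(k−2)·s(k−1): e.g. x·gx = xgx.
So term 8 is gxxgxxgxgxxgx·xgxgxxgxgxxgxxgxgxxgx.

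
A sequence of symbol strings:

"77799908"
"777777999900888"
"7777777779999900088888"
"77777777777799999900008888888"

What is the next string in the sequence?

777777777777777999999900000888888888

Term n consists of 3n 7's, followed by n+2 9's, followed by n 0's, followed by 2n-1 8's (n = 1, 2, …).
Setting n = 5 gives 15, 7, 5, 9 characters in each block.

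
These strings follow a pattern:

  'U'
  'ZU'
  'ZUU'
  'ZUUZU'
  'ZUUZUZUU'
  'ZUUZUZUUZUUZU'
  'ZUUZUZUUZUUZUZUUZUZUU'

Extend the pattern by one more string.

This is a Fibonacci-style word recurrence s(k) = s(k−1)·s(k−2): e.g. ZU·U = ZUU.
So term 8 is ZUUZUZUUZUUZUZUUZUZUU·ZUUZUZUUZUUZU.

ZUUZUZUUZUUZUZUUZUZUUZUUZUZUUZUUZU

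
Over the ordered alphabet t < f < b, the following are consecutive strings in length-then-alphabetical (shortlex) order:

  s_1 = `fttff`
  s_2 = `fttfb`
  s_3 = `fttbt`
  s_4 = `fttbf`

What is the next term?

The successor of fttbf increments the rightmost position that isn't already b and resets every position after it to t.

fttbb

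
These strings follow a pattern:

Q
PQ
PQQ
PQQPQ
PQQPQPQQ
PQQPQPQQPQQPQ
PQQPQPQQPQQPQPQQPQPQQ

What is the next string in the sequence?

This is a Fibonacci-style word recurrence s(k) = s(k−1)·s(k−2): e.g. PQ·Q = PQQ.
So term 8 is PQQPQPQQPQQPQPQQPQPQQ·PQQPQPQQPQQPQ.

PQQPQPQQPQQPQPQQPQPQQPQQPQPQQPQQPQ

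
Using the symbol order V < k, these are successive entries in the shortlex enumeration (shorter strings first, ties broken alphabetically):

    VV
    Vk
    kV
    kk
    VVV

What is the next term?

VVk

The successor of VVV increments the rightmost position that isn't already k and resets every position after it to V.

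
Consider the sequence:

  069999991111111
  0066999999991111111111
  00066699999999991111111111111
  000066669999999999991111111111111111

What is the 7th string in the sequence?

000000066666669999999999999999991111111111111111111111111

Term n consists of n-2 0's, followed by n-2 6's, followed by 2n 9's, followed by 3n-2 1's, where the shown terms are n = 3, 4, 5, 6.
For term 7, n = 9, so the run lengths are 7, 7, 18, 25.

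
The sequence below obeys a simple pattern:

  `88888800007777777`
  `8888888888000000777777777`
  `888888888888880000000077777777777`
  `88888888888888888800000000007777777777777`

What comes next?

8888888888888888888888000000000000777777777777777

Reading off run lengths: 8 runs 6, 10, 14, 18; 0 runs 4, 6, 8, 10; 7 runs 7, 9, 11, 13 — each is linear in n, where the shown terms are n = 2, 3, 4, 5.
Setting n = 6 gives 22, 12, 15 characters in each block.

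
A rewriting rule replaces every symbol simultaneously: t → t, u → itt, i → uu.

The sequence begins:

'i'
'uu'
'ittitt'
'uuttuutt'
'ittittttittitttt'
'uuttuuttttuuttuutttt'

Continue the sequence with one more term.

Rewriting the 20 symbols of uuttuuttttuuttuutttt one by one yields itt itt t t itt itt t t t t itt itt t t itt itt t t t t; concatenated:

ittittttittittttttittittttittitttttt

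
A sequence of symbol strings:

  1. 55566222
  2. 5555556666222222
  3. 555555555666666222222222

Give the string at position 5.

5555555555555556666666666222222222222222

Reading off run lengths: 5 runs 3, 6, 9; 6 runs 2, 4, 6; 2 runs 3, 6, 9 — each is linear in n (n = 1, 2, …).
At n = 5 the blocks have lengths 15, 10, 15.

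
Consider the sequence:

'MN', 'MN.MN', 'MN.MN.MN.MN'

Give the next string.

Each string is two copies of the previous one joined by '.'.
Doubling MN.MN.MN.MN with '.' between the halves:

MN.MN.MN.MN.MN.MN.MN.MN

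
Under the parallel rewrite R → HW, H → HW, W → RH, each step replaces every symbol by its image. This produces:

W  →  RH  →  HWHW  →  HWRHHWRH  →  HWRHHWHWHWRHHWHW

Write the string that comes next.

HWRHHWHWHWRHHWRHHWRHHWHWHWRHHWRH

Applying the rule to each of the 16 symbols of HWRHHWHWHWRHHWHW gives the pieces HW RH HW HW HW RH HW RH HW RH HW HW HW RH HW RH, which concatenate to the answer.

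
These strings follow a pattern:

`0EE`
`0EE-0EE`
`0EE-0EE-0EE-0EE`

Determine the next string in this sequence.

Each string is two copies of the previous one joined by '-'.
Doubling 0EE-0EE-0EE-0EE with '-' between the halves:

0EE-0EE-0EE-0EE-0EE-0EE-0EE-0EE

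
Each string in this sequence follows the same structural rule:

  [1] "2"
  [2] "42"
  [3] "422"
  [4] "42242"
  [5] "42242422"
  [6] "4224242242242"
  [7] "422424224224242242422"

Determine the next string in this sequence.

Each term (from the third on) is the previous term followed by the one before it: term 3 = 42·2 = 422.
So term 8 is 422424224224242242422·4224242242242.

4224242242242422424224224242242242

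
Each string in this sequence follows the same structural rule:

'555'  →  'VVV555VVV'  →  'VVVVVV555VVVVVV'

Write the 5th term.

Each term wraps the previous one in VVV on the left and VVV on the right.
From VVVVVV555VVVVVV, 2 further steps: VVVVVV555VVVVVV → VVVVVVVVV555VVVVVVVVV → (answer).

VVVVVVVVVVVV555VVVVVVVVVVVV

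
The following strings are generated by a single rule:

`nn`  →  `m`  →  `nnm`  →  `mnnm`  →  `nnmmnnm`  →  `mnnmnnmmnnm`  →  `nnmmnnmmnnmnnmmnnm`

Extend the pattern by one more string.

This is a Fibonacci-style word recurrence s(k) = s(k−2)·s(k−1): e.g. nn·m = nnm.
Continuing: mnnmnnmmnnm · nnmmnnmmnnmnnmmnnm gives term 8.

mnnmnnmmnnmnnmmnnmmnnmnnmmnnm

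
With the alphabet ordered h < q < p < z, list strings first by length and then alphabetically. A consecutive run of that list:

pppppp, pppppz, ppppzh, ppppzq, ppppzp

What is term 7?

pppzhh

Stepping forward 2 times from ppppzp: ppppzp → ppppzz, then the target.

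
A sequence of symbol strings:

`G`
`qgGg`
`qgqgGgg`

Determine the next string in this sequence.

Each term wraps the previous one in qg on the left and g on the right.
Applying this once more to qgqgGgg:

qgqgqgGggg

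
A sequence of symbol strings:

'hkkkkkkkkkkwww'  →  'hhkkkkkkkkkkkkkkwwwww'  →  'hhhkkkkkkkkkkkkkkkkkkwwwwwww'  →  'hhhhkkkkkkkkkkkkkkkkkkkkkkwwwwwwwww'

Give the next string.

hhhhhkkkkkkkkkkkkkkkkkkkkkkkkkkwwwwwwwwwww

The n-th term is n-1 h's then 4n+2 k's then 2n-1 w's, where the shown terms are n = 2, 3, 4, 5.
For the next term, n = 6, so the run lengths are 5, 26, 11.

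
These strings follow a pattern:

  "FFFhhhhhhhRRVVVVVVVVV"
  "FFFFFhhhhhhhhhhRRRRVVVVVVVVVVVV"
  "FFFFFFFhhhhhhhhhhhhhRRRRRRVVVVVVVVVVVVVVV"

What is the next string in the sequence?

FFFFFFFFFhhhhhhhhhhhhhhhhRRRRRRRRVVVVVVVVVVVVVVVVVV

Reading off run lengths: F runs 3, 5, 7; h runs 7, 10, 13; R runs 2, 4, 6; V runs 9, 12, 15 — each is linear in n, where the shown terms are n = 2, 3, 4.
For the next term, n = 5, so the run lengths are 9, 16, 8, 18.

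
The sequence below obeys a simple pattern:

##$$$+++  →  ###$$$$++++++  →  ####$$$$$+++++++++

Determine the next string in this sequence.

#####$$$$$$++++++++++++

The n-th term is n+1 #'s then n+2 $'s then 3n +'s (n = 1, 2, …).
At n = 4 the blocks have lengths 5, 6, 12.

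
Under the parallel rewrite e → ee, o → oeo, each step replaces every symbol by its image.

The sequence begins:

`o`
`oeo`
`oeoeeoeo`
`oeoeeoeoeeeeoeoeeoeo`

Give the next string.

Rewriting the 20 symbols of oeoeeoeoeeeeoeoeeoeo one by one yields oeo ee oeo ee ee oeo ee oeo ee ee ee ee oeo ee oeo ee ee oeo ee oeo; concatenated:

oeoeeoeoeeeeoeoeeoeoeeeeeeeeoeoeeoeoeeeeoeoeeoeo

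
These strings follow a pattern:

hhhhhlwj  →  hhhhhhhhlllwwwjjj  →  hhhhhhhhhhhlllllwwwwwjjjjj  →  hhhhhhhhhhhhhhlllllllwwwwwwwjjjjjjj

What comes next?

hhhhhhhhhhhhhhhhhlllllllllwwwwwwwwwjjjjjjjjj

Term n consists of 3n+2 h's, followed by 2n-1 l's, followed by 2n-1 w's, followed by 2n-1 j's (n = 1, 2, …).
Setting n = 5 gives 17, 9, 9, 9 characters in each block.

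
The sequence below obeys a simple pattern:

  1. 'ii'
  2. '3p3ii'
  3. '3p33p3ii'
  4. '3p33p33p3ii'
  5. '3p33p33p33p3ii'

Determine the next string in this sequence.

Each term is the previous one with 3p3 prepended.
One more step from 3p33p33p33p3ii gives the answer.

3p33p33p33p33p3ii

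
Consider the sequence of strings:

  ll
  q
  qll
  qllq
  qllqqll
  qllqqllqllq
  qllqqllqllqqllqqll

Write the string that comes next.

Each term (from the third on) is the previous term followed by the one before it: term 3 = q·ll = qll.
The next term joins qllqqllqllqqllqqll and qllqqllqllq.

qllqqllqllqqllqqllqllqqllqllq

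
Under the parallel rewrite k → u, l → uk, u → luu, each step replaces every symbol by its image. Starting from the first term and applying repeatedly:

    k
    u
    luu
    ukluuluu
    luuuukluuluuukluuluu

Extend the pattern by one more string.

ukluuluuluuluuuukluuluuukluuluuluuuukluuluuukluuluu

φ(luuuukluuluuukluuluu) expands symbol-by-symbol to uk luu luu luu luu u uk luu luu uk luu luu luu u uk luu luu uk luu luu; joining the 20 pieces gives the next term.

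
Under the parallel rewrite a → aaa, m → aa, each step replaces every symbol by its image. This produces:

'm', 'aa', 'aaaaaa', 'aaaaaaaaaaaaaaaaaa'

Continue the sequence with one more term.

Replace each of the 18 characters of aaaaaaaaaaaaaaaaaa in place — aaa aaa aaa aaa aaa aaa aaa aaa aaa aaa aaa aaa aaa aaa aaa aaa aaa aaa — and concatenate.

aaaaaaaaaaaaaaaaaaaaaaaaaaaaaaaaaaaaaaaaaaaaaaaaaaaaaa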